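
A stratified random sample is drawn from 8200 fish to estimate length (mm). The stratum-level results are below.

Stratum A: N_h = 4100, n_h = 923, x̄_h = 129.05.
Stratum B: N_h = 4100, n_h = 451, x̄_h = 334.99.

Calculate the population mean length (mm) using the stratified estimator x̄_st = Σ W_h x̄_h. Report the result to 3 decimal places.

N = Σ N_h = 8200. Stratum weights W_h = N_h/N.
x̄_st = (4100·129.05 + 4100·334.99) / 8200 = 232.02000

x̄_st ≈ 232.020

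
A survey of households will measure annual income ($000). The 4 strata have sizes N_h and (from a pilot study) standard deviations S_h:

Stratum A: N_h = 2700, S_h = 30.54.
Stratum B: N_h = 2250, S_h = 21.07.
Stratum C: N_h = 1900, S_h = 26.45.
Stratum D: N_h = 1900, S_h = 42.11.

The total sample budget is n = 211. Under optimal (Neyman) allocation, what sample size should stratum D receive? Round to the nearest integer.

Neyman allocation: n_h = n · N_h S_h / Σ N_i S_i, with n = 211.
  stratum A: N_h·S_h = 2700·30.54 = 82458.00
  stratum B: N_h·S_h = 2250·21.07 = 47407.50
  stratum C: N_h·S_h = 1900·26.45 = 50255.00
  stratum D: N_h·S_h = 1900·42.11 = 80009.00
Σ N_h S_h = 260129.50
n for stratum D = 211·80009.00/260129.50 = 64.898 → 65

65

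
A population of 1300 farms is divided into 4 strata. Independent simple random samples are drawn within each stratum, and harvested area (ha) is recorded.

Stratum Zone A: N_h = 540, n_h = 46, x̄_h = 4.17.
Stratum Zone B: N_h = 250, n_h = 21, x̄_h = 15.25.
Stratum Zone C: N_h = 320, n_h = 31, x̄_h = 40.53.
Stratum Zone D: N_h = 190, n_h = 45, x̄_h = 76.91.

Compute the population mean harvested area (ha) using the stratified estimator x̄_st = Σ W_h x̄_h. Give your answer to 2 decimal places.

x̄_st ≈ 25.88

N = Σ N_h = 1300. Stratum weights W_h = N_h/N.
x̄_st = (540·4.17 + 250·15.25 + 320·40.53 + 190·76.91) / 1300 = 25.8822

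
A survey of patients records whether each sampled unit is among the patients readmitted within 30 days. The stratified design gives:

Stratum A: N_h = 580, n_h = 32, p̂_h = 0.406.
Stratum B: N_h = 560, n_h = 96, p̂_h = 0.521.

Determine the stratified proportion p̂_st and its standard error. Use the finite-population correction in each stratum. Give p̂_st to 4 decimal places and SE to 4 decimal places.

p̂_st ≈ 0.4625, SE ≈ 0.0493

N = 1140; stratum weights W_h = N_h/N.
p̂_st = Σ W_h p̂_h = (580·0.406 + 560·0.521)/1140 = 0.46249
V̂(p̂_st) = Σ W_h² (1 − n_h/N_h) p̂_h(1−p̂_h)/(n_h−1):
  stratum A: (580/1140)²·(1 − 32/580)·0.406·0.594/31 = 0.00190261
  stratum B: (560/1140)²·(1 − 96/560)·0.521·0.479/95 = 0.000525226
V̂(p̂_st) = 0.00242784; SE = √V̂ = 0.0492731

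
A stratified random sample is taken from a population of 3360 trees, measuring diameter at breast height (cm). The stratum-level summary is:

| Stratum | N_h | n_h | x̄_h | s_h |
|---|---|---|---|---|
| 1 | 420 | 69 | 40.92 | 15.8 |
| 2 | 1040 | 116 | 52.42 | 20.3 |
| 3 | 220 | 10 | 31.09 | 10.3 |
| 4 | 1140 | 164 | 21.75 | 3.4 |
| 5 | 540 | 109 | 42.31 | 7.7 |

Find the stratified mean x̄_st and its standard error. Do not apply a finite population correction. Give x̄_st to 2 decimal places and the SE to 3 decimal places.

x̄_st ≈ 37.56, SE ≈ 0.682

x̄_st = Σ W_h x̄_h = (420·40.92 + 1040·52.42 + 220·31.09 + 1140·21.75 + 540·42.31)/3360 = 37.55518
V̂(x̄_st) = Σ W_h² s_h²/n_h, with W_h = N_h/N and N = 3360:
  stratum 1: (420/3360)²·15.8²/69 = 0.0565308
  stratum 2: (1040/3360)²·20.3²/116 = 0.340347
  stratum 3: (220/3360)²·10.3²/10 = 0.0454822
  stratum 4: (1140/3360)²·3.4²/164 = 0.00811419
  stratum 5: (540/3360)²·7.7²/109 = 0.0140496
V̂(x̄_st) = 0.464524
SE(x̄_st) = √0.464524 = 0.68156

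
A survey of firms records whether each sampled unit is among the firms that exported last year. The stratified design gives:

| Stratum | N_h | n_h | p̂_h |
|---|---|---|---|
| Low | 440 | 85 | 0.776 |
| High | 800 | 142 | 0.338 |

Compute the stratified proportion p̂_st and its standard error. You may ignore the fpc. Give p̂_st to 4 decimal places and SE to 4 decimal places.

N = 1240; stratum weights W_h = N_h/N.
p̂_st = Σ W_h p̂_h = (440·0.776 + 800·0.338)/1240 = 0.49342
V̂(p̂_st) = Σ W_h² p̂_h(1−p̂_h)/(n_h−1):
  stratum Low: (440/1240)²·0.776·0.224/84 = 0.000260551
  stratum High: (800/1240)²·0.338·0.662/141 = 0.000660529
V̂(p̂_st) = 0.00092108; SE = √V̂ = 0.0303493

p̂_st ≈ 0.4934, SE ≈ 0.0303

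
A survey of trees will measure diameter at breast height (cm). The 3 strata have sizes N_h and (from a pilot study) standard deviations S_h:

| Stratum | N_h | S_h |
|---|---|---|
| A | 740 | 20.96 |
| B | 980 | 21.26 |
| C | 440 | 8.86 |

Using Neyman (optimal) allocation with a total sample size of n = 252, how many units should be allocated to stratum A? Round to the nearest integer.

97

Neyman allocation: n_h = n · N_h S_h / Σ N_i S_i, with n = 252.
  stratum A: N_h·S_h = 740·20.96 = 15510.40
  stratum B: N_h·S_h = 980·21.26 = 20834.80
  stratum C: N_h·S_h = 440·8.86 = 3898.40
Σ N_h S_h = 40243.60
n for stratum A = 252·15510.40/40243.60 = 97.124 → 97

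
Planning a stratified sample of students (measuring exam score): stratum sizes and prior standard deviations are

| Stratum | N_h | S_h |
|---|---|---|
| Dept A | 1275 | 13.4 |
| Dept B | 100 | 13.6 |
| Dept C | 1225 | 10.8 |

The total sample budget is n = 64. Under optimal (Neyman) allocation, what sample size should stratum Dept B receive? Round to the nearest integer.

3

Neyman allocation: n_h = n · N_h S_h / Σ N_i S_i, with n = 64.
  stratum Dept A: N_h·S_h = 1275·13.4 = 17085.00
  stratum Dept B: N_h·S_h = 100·13.6 = 1360.00
  stratum Dept C: N_h·S_h = 1225·10.8 = 13230.00
Σ N_h S_h = 31675.00
n for stratum Dept B = 64·1360.00/31675.00 = 2.748 → 3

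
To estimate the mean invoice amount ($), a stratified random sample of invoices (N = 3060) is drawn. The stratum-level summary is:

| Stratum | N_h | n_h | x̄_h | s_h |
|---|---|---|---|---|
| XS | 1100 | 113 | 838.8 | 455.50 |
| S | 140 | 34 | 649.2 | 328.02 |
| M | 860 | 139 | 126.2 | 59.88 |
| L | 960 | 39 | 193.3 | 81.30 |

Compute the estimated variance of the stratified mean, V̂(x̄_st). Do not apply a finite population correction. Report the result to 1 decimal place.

V̂(x̄_st) ≈ 262.6

V̂(x̄_st) = Σ W_h² s_h²/n_h, with W_h = N_h/N and N = 3060:
  stratum XS: (1100/3060)²·455.50²/113 = 237.269
  stratum S: (140/3060)²·328.02²/34 = 6.62422
  stratum M: (860/3060)²·59.88²/139 = 2.03752
  stratum L: (960/3060)²·81.30²/39 = 16.6808
V̂(x̄_st) = 262.611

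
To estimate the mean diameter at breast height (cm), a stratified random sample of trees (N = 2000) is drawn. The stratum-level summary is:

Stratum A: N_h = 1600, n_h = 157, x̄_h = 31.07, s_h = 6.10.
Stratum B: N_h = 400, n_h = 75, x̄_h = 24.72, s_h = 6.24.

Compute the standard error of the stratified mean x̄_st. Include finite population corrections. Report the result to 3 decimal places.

SE(x̄_st) ≈ 0.392

V̂(x̄_st) = Σ W_h² (1 − n_h/N_h) s_h²/n_h, with W_h = N_h/N and N = 2000:
  stratum A: (1600/2000)²·(1 − 157/1600)·6.10²/157 = 0.1368
  stratum B: (400/2000)²·(1 − 75/400)·6.24²/75 = 0.016873
V̂(x̄_st) = 0.153673
SE(x̄_st) = √0.153673 = 0.392012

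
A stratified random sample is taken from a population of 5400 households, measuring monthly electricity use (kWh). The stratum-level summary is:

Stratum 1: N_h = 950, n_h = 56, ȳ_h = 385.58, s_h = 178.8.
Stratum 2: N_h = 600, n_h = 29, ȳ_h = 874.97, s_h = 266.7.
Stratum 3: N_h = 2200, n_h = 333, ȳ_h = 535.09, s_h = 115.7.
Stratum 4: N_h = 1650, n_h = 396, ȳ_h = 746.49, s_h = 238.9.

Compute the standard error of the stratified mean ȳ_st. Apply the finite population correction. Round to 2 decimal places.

V̂(ȳ_st) = Σ W_h² (1 − n_h/N_h) s_h²/n_h, with W_h = N_h/N and N = 5400:
  stratum 1: (950/5400)²·(1 − 56/950)·178.8²/56 = 16.6273
  stratum 2: (600/5400)²·(1 − 29/600)·266.7²/29 = 28.8169
  stratum 3: (2200/5400)²·(1 − 333/2200)·115.7²/333 = 5.66242
  stratum 4: (1650/5400)²·(1 − 396/1650)·238.9²/396 = 10.2266
V̂(ȳ_st) = 61.3332
SE(ȳ_st) = √61.3332 = 7.83155

SE(ȳ_st) ≈ 7.83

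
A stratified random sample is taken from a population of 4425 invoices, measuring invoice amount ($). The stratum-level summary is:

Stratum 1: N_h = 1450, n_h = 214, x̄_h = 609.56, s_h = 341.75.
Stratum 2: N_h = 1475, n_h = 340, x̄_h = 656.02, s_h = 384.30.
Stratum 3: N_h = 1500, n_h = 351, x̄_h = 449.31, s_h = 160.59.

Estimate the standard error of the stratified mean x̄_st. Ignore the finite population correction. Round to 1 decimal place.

V̂(x̄_st) = Σ W_h² s_h²/n_h, with W_h = N_h/N and N = 4425:
  stratum 1: (1450/4425)²·341.75²/214 = 58.602
  stratum 2: (1475/4425)²·384.30²/340 = 48.2636
  stratum 3: (1500/4425)²·160.59²/351 = 8.44279
V̂(x̄_st) = 115.308
SE(x̄_st) = √115.308 = 10.7382

SE(x̄_st) ≈ 10.7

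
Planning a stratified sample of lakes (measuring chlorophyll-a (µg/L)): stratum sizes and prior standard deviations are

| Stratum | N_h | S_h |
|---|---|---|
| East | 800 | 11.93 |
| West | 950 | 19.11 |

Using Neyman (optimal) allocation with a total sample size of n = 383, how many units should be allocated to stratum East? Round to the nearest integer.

132

Neyman allocation: n_h = n · N_h S_h / Σ N_i S_i, with n = 383.
  stratum East: N_h·S_h = 800·11.93 = 9544.00
  stratum West: N_h·S_h = 950·19.11 = 18154.50
Σ N_h S_h = 27698.50
n for stratum East = 383·9544.00/27698.50 = 131.969 → 132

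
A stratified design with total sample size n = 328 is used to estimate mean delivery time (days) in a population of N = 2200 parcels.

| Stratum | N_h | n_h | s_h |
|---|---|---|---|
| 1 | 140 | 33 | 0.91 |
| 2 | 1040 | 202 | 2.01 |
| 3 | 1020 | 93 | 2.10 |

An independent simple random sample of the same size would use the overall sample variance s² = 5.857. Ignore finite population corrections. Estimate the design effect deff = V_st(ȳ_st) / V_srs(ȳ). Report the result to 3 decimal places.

deff ≈ 0.827

V̂(ȳ_st) = Σ W_h² s_h²/n_h, with W_h = N_h/N and N = 2200:
  stratum 1: (140/2200)²·0.91²/33 = 0.00010162
  stratum 2: (1040/2200)²·2.01²/202 = 0.00446953
  stratum 3: (1020/2200)²·2.10²/93 = 0.0101932
V_st = 0.0147644
V_srs = s²/n = 5.857/328 = 0.0178567
deff = V_st / V_srs = 0.0147644/0.0178567 = 0.8268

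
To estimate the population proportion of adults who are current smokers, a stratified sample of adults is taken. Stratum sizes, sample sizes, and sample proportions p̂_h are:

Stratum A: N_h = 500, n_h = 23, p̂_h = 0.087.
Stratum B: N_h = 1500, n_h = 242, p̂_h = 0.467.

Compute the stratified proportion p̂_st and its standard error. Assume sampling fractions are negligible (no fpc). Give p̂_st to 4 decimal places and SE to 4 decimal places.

N = 2000; stratum weights W_h = N_h/N.
p̂_st = Σ W_h p̂_h = (500·0.087 + 1500·0.467)/2000 = 0.37200
V̂(p̂_st) = Σ W_h² p̂_h(1−p̂_h)/(n_h−1):
  stratum A: (500/2000)²·0.087·0.913/22 = 0.000225656
  stratum B: (1500/2000)²·0.467·0.533/241 = 0.000580964
V̂(p̂_st) = 0.000806621; SE = √V̂ = 0.0284011

p̂_st ≈ 0.3720, SE ≈ 0.0284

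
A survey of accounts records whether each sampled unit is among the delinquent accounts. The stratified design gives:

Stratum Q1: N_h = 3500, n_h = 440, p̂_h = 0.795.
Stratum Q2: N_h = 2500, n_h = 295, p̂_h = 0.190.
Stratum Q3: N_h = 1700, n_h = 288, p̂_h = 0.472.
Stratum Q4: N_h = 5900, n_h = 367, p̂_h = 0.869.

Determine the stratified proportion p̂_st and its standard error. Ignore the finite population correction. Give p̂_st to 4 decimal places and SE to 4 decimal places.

p̂_st ≈ 0.6755, SE ≈ 0.0107

N = 13600; stratum weights W_h = N_h/N.
p̂_st = Σ W_h p̂_h = (3500·0.795 + 2500·0.190 + 1700·0.472 + 5900·0.869)/13600 = 0.67551
V̂(p̂_st) = Σ W_h² p̂_h(1−p̂_h)/(n_h−1):
  stratum Q1: (3500/13600)²·0.795·0.205/439 = 2.45875e-05
  stratum Q2: (2500/13600)²·0.190·0.810/294 = 1.76886e-05
  stratum Q3: (1700/13600)²·0.472·0.528/287 = 1.35679e-05
  stratum Q4: (5900/13600)²·0.869·0.131/366 = 5.85378e-05
V̂(p̂_st) = 0.000114382; SE = √V̂ = 0.0106949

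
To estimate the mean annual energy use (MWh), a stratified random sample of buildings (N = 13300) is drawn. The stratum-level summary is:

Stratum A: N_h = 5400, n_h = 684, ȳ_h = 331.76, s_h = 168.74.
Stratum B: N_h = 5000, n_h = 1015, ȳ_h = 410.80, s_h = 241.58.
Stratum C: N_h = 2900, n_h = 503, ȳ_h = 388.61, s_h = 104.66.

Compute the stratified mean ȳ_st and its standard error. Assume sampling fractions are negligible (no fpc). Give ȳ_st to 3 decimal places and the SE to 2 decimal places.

ȳ_st = Σ W_h ȳ_h = (5400·331.76 + 5000·410.80 + 2900·388.61)/13300 = 373.87015
V̂(ȳ_st) = Σ W_h² s_h²/n_h, with W_h = N_h/N and N = 13300:
  stratum A: (5400/13300)²·168.74²/684 = 6.86221
  stratum B: (5000/13300)²·241.58²/1015 = 8.1263
  stratum C: (2900/13300)²·104.66²/503 = 1.03535
V̂(ȳ_st) = 16.0239
SE(ȳ_st) = √16.0239 = 4.00298

ȳ_st ≈ 373.870, SE ≈ 4.00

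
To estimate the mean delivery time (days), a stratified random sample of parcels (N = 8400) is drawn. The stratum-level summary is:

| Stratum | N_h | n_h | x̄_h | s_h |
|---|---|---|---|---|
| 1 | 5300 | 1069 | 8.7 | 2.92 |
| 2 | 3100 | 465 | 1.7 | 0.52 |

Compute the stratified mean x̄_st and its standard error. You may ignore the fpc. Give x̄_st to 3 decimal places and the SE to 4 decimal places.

x̄_st = Σ W_h x̄_h = (5300·8.7 + 3100·1.7)/8400 = 6.11667
V̂(x̄_st) = Σ W_h² s_h²/n_h, with W_h = N_h/N and N = 8400:
  stratum 1: (5300/8400)²·2.92²/1069 = 0.00317527
  stratum 2: (3100/8400)²·0.52²/465 = 7.91988e-05
V̂(x̄_st) = 0.00325447
SE(x̄_st) = √0.00325447 = 0.057048

x̄_st ≈ 6.117, SE ≈ 0.0570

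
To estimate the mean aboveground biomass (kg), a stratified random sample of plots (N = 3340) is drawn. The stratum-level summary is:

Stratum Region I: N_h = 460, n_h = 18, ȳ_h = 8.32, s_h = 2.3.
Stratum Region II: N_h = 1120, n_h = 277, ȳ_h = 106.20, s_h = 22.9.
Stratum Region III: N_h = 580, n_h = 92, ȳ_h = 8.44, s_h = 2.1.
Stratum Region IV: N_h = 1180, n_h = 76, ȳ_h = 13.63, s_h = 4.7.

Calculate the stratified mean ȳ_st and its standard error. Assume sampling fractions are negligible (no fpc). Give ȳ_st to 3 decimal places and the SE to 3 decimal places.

ȳ_st = Σ W_h ȳ_h = (460·8.32 + 1120·106.20 + 580·8.44 + 1180·13.63)/3340 = 43.03886
V̂(ȳ_st) = Σ W_h² s_h²/n_h, with W_h = N_h/N and N = 3340:
  stratum Region I: (460/3340)²·2.3²/18 = 0.0055745
  stratum Region II: (1120/3340)²·22.9²/277 = 0.21288
  stratum Region III: (580/3340)²·2.1²/92 = 0.00144549
  stratum Region IV: (1180/3340)²·4.7²/76 = 0.0362788
V̂(ȳ_st) = 0.256179
SE(ȳ_st) = √0.256179 = 0.506141

ȳ_st ≈ 43.039, SE ≈ 0.506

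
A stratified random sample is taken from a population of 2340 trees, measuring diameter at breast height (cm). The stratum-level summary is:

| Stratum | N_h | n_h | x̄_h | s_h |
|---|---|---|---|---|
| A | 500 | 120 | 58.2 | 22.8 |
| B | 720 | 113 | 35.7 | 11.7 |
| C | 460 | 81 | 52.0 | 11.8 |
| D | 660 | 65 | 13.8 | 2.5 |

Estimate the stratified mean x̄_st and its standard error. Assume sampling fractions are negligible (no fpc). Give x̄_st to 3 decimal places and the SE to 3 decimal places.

x̄_st ≈ 37.535, SE ≈ 0.622

x̄_st = Σ W_h x̄_h = (500·58.2 + 720·35.7 + 460·52.0 + 660·13.8)/2340 = 37.53504
V̂(x̄_st) = Σ W_h² s_h²/n_h, with W_h = N_h/N and N = 2340:
  stratum A: (500/2340)²·22.8²/120 = 0.197787
  stratum B: (720/2340)²·11.7²/113 = 0.11469
  stratum C: (460/2340)²·11.8²/81 = 0.0664298
  stratum D: (660/2340)²·2.5²/65 = 0.00764932
V̂(x̄_st) = 0.386556
SE(x̄_st) = √0.386556 = 0.621736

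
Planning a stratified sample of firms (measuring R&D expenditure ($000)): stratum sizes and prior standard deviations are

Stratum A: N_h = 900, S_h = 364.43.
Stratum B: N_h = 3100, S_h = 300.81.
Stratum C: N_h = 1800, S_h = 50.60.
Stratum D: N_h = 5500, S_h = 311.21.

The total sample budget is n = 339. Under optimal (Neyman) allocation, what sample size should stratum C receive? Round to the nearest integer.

Neyman allocation: n_h = n · N_h S_h / Σ N_i S_i, with n = 339.
  stratum A: N_h·S_h = 900·364.43 = 327987.00
  stratum B: N_h·S_h = 3100·300.81 = 932511.00
  stratum C: N_h·S_h = 1800·50.60 = 91080.00
  stratum D: N_h·S_h = 5500·311.21 = 1711655.00
Σ N_h S_h = 3063233.00
n for stratum C = 339·91080.00/3063233.00 = 10.080 → 10

10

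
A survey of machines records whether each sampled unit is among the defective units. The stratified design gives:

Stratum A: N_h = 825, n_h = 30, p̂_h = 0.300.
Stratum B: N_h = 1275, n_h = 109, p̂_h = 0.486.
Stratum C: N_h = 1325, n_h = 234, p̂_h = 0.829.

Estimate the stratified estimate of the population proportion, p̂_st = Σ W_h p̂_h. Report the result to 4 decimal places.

N = 3425; stratum weights W_h = N_h/N.
p̂_st = Σ W_h p̂_h = (825·0.300 + 1275·0.486 + 1325·0.829)/3425 = 0.57389

p̂_st ≈ 0.5739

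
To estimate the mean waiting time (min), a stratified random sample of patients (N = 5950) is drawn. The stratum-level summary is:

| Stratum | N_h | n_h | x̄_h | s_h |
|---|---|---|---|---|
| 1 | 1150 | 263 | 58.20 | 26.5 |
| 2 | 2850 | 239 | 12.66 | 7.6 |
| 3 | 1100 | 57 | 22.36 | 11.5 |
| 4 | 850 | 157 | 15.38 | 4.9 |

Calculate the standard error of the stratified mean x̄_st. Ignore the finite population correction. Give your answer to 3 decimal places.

V̂(x̄_st) = Σ W_h² s_h²/n_h, with W_h = N_h/N and N = 5950:
  stratum 1: (1150/5950)²·26.5²/263 = 0.0997465
  stratum 2: (2850/5950)²·7.6²/239 = 0.0554479
  stratum 3: (1100/5950)²·11.5²/57 = 0.0792998
  stratum 4: (850/5950)²·4.9²/157 = 0.00312102
V̂(x̄_st) = 0.237615
SE(x̄_st) = √0.237615 = 0.487458

SE(x̄_st) ≈ 0.487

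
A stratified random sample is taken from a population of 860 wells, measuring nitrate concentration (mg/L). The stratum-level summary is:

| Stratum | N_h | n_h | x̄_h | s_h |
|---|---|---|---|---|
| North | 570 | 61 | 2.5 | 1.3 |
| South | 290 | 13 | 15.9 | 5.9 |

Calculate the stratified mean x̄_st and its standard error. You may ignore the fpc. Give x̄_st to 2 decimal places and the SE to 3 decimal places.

x̄_st ≈ 7.02, SE ≈ 0.563

x̄_st = Σ W_h x̄_h = (570·2.5 + 290·15.9)/860 = 7.01860
V̂(x̄_st) = Σ W_h² s_h²/n_h, with W_h = N_h/N and N = 860:
  stratum North: (570/860)²·1.3²/61 = 0.0121705
  stratum South: (290/860)²·5.9²/13 = 0.304481
V̂(x̄_st) = 0.316651
SE(x̄_st) = √0.316651 = 0.562718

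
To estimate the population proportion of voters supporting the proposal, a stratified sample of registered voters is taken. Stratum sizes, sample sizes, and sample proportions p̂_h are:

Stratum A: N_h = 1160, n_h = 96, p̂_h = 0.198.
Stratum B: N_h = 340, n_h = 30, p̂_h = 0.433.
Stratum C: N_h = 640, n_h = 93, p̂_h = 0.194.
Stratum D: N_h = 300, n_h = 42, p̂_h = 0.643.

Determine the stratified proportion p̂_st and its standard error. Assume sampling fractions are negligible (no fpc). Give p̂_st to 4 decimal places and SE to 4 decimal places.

N = 2440; stratum weights W_h = N_h/N.
p̂_st = Σ W_h p̂_h = (1160·0.198 + 340·0.433 + 640·0.194 + 300·0.643)/2440 = 0.28441
V̂(p̂_st) = Σ W_h² p̂_h(1−p̂_h)/(n_h−1):
  stratum A: (1160/2440)²·0.198·0.802/95 = 0.000377792
  stratum B: (340/2440)²·0.433·0.567/29 = 0.000164381
  stratum C: (640/2440)²·0.194·0.806/92 = 0.000116931
  stratum D: (300/2440)²·0.643·0.357/41 = 8.46366e-05
V̂(p̂_st) = 0.00074374; SE = √V̂ = 0.0272716

p̂_st ≈ 0.2844, SE ≈ 0.0273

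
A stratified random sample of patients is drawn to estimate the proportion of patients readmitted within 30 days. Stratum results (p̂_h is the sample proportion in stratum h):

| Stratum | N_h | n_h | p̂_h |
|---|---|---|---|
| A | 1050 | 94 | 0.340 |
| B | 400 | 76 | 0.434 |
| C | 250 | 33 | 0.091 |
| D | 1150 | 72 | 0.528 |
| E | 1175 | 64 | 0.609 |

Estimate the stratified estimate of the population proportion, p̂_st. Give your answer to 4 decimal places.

N = 4025; stratum weights W_h = N_h/N.
p̂_st = Σ W_h p̂_h = (1050·0.340 + 400·0.434 + 250·0.091 + 1150·0.528 + 1175·0.609)/4025 = 0.46612

p̂_st ≈ 0.4661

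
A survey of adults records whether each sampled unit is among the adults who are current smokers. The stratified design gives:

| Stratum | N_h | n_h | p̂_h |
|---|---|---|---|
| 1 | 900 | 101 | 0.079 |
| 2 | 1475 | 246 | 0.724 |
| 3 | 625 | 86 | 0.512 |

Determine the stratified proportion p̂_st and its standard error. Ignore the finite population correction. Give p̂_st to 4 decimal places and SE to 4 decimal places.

N = 3000; stratum weights W_h = N_h/N.
p̂_st = Σ W_h p̂_h = (900·0.079 + 1475·0.724 + 625·0.512)/3000 = 0.48633
V̂(p̂_st) = Σ W_h² p̂_h(1−p̂_h)/(n_h−1):
  stratum 1: (900/3000)²·0.079·0.921/100 = 6.54831e-05
  stratum 2: (1475/3000)²·0.724·0.276/245 = 0.000197162
  stratum 3: (625/3000)²·0.512·0.488/85 = 0.000127582
V̂(p̂_st) = 0.000390227; SE = √V̂ = 0.0197542

p̂_st ≈ 0.4863, SE ≈ 0.0198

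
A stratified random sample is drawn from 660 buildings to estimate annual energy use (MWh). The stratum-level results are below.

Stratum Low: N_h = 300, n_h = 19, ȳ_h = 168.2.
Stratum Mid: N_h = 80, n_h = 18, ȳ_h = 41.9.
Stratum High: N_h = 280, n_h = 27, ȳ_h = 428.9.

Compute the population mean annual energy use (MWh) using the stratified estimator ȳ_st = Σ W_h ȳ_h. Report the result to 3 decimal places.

N = Σ N_h = 660. Stratum weights W_h = N_h/N.
ȳ_st = (300·168.2 + 80·41.9 + 280·428.9) / 660 = 263.49091

ȳ_st ≈ 263.491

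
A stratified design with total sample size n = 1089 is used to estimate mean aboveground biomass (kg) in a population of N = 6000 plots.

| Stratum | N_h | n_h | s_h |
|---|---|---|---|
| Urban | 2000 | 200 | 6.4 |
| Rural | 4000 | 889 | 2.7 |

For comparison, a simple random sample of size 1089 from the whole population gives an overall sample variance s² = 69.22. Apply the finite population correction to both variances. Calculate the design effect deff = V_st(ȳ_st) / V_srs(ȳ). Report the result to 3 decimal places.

deff ≈ 0.448

V̂(ȳ_st) = Σ W_h² (1 − n_h/N_h) s_h²/n_h, with W_h = N_h/N and N = 6000:
  stratum Urban: (2000/6000)²·(1 − 200/2000)·6.4²/200 = 0.02048
  stratum Rural: (4000/6000)²·(1 − 889/4000)·2.7²/889 = 0.00283454
V_st = 0.0233145
V_srs = (1 − 1089/6000)·69.22/1089 = 0.0520262
deff = V_st / V_srs = 0.0233145/0.0520262 = 0.4481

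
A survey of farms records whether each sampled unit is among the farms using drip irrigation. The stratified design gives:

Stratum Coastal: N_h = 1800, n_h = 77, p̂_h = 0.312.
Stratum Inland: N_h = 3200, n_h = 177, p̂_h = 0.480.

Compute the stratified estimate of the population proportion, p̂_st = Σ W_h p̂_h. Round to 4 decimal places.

p̂_st ≈ 0.4195

N = 5000; stratum weights W_h = N_h/N.
p̂_st = Σ W_h p̂_h = (1800·0.312 + 3200·0.480)/5000 = 0.41952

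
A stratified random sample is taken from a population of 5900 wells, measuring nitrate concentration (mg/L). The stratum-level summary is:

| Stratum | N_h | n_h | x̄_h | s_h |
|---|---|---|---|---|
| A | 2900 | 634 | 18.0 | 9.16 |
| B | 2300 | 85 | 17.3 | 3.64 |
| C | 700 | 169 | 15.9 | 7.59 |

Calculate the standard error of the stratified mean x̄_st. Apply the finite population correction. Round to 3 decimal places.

V̂(x̄_st) = Σ W_h² (1 − n_h/N_h) s_h²/n_h, with W_h = N_h/N and N = 5900:
  stratum A: (2900/5900)²·(1 − 634/2900)·9.16²/634 = 0.0249836
  stratum B: (2300/5900)²·(1 − 85/2300)·3.64²/85 = 0.0228129
  stratum C: (700/5900)²·(1 − 169/700)·7.59²/169 = 0.00363987
V̂(x̄_st) = 0.0514364
SE(x̄_st) = √0.0514364 = 0.226796

SE(x̄_st) ≈ 0.227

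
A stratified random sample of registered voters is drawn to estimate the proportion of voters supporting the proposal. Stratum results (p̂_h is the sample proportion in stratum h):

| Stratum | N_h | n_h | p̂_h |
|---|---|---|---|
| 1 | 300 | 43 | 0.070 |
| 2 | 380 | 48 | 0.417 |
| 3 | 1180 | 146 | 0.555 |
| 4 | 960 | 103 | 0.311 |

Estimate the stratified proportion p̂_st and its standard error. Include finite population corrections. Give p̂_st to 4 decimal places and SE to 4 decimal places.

p̂_st ≈ 0.4017, SE ≈ 0.0240

N = 2820; stratum weights W_h = N_h/N.
p̂_st = Σ W_h p̂_h = (300·0.070 + 380·0.417 + 1180·0.555 + 960·0.311)/2820 = 0.40174
V̂(p̂_st) = Σ W_h² (1 − n_h/N_h) p̂_h(1−p̂_h)/(n_h−1):
  stratum 1: (300/2820)²·(1 − 43/300)·0.070·0.930/42 = 1.50275e-05
  stratum 2: (380/2820)²·(1 − 48/380)·0.417·0.583/47 = 8.20598e-05
  stratum 3: (1180/2820)²·(1 − 146/1180)·0.555·0.445/145 = 0.00026133
  stratum 4: (960/2820)²·(1 − 103/960)·0.311·0.689/102 = 0.000217337
V̂(p̂_st) = 0.000575754; SE = √V̂ = 0.0239949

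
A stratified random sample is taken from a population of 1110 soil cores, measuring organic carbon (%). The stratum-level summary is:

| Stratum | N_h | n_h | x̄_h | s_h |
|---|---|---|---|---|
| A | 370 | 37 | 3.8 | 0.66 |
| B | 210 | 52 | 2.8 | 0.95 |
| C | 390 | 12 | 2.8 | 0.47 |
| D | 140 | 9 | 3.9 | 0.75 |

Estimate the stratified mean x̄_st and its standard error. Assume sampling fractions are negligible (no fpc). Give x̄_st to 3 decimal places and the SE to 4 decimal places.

x̄_st ≈ 3.272, SE ≈ 0.0721

x̄_st = Σ W_h x̄_h = (370·3.8 + 210·2.8 + 390·2.8 + 140·3.9)/1110 = 3.27207
V̂(x̄_st) = Σ W_h² s_h²/n_h, with W_h = N_h/N and N = 1110:
  stratum A: (370/1110)²·0.66²/37 = 0.00130811
  stratum B: (210/1110)²·0.95²/52 = 0.000621207
  stratum C: (390/1110)²·0.47²/12 = 0.00227247
  stratum D: (140/1110)²·0.75²/9 = 0.000994237
V̂(x̄_st) = 0.00519602
SE(x̄_st) = √0.00519602 = 0.0720834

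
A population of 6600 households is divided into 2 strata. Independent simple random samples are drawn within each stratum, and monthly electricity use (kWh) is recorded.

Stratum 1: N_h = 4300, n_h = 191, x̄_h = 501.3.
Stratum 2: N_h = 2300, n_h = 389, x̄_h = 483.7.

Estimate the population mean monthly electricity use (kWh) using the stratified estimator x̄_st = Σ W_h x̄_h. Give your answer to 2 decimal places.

x̄_st ≈ 495.17

N = Σ N_h = 6600. Stratum weights W_h = N_h/N.
x̄_st = (4300·501.3 + 2300·483.7) / 6600 = 495.1667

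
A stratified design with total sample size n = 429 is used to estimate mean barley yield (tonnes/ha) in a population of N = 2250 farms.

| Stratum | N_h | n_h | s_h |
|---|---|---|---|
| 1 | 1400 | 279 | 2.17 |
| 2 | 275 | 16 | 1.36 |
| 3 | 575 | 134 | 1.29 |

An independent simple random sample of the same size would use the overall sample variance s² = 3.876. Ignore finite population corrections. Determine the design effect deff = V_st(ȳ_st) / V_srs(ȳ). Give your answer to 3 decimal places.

deff ≈ 1.004

V̂(ȳ_st) = Σ W_h² s_h²/n_h, with W_h = N_h/N and N = 2250:
  stratum 1: (1400/2250)²·2.17²/279 = 0.00653441
  stratum 2: (275/2250)²·1.36²/16 = 0.00172686
  stratum 3: (575/2250)²·1.29²/134 = 0.000811046
V_st = 0.00907232
V_srs = s²/n = 3.876/429 = 0.00903497
deff = V_st / V_srs = 0.00907232/0.00903497 = 1.0041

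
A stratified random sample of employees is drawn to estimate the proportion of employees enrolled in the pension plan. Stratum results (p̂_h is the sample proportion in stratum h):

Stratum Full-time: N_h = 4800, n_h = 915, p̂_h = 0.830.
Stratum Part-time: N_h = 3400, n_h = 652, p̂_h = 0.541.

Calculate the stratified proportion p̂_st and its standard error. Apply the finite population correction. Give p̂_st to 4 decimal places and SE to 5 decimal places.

p̂_st ≈ 0.7102, SE ≈ 0.00979

N = 8200; stratum weights W_h = N_h/N.
p̂_st = Σ W_h p̂_h = (4800·0.830 + 3400·0.541)/8200 = 0.71017
V̂(p̂_st) = Σ W_h² (1 − n_h/N_h) p̂_h(1−p̂_h)/(n_h−1):
  stratum Full-time: (4800/8200)²·(1 − 915/4800)·0.830·0.170/914 = 4.2814e-05
  stratum Part-time: (3400/8200)²·(1 − 652/3400)·0.541·0.459/651 = 5.30026e-05
V̂(p̂_st) = 9.58165e-05; SE = √V̂ = 0.00978859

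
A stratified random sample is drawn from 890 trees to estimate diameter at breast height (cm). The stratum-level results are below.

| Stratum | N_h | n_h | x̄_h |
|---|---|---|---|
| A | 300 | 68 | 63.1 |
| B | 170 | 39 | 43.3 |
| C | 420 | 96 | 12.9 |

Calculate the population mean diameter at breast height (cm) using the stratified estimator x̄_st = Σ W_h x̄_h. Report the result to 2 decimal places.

x̄_st ≈ 35.63

N = Σ N_h = 890. Stratum weights W_h = N_h/N.
x̄_st = (300·63.1 + 170·43.3 + 420·12.9) / 890 = 35.6281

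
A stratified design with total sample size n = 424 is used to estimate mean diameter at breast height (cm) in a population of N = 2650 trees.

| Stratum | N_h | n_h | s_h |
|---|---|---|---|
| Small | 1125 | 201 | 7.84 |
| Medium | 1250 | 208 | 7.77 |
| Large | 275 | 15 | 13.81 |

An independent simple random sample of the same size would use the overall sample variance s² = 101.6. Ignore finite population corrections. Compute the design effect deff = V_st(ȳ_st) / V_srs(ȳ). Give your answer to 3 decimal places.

V̂(ȳ_st) = Σ W_h² s_h²/n_h, with W_h = N_h/N and N = 2650:
  stratum Small: (1125/2650)²·7.84²/201 = 0.0551124
  stratum Medium: (1250/2650)²·7.77²/208 = 0.0645813
  stratum Large: (275/2650)²·13.81²/15 = 0.136921
V_st = 0.256615
V_srs = s²/n = 101.6/424 = 0.239623
deff = V_st / V_srs = 0.256615/0.239623 = 1.0709

deff ≈ 1.071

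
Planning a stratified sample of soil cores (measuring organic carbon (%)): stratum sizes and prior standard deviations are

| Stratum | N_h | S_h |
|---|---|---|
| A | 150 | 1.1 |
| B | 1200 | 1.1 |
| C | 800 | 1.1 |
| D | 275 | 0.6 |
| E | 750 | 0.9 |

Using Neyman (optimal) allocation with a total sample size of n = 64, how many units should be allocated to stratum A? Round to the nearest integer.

3

Neyman allocation: n_h = n · N_h S_h / Σ N_i S_i, with n = 64.
  stratum A: N_h·S_h = 150·1.1 = 165.00
  stratum B: N_h·S_h = 1200·1.1 = 1320.00
  stratum C: N_h·S_h = 800·1.1 = 880.00
  stratum D: N_h·S_h = 275·0.6 = 165.00
  stratum E: N_h·S_h = 750·0.9 = 675.00
Σ N_h S_h = 3205.00
n for stratum A = 64·165.00/3205.00 = 3.295 → 3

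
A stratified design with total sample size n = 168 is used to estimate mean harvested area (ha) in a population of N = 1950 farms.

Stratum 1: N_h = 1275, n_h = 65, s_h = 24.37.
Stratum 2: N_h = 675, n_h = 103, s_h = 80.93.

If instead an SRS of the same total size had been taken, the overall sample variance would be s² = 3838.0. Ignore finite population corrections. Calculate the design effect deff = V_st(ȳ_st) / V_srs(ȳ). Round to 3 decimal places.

deff ≈ 0.505

V̂(ȳ_st) = Σ W_h² s_h²/n_h, with W_h = N_h/N and N = 1950:
  stratum 1: (1275/1950)²·24.37²/65 = 3.90615
  stratum 2: (675/1950)²·80.93²/103 = 7.61939
V_st = 11.5255
V_srs = s²/n = 3838.0/168 = 22.8452
deff = V_st / V_srs = 11.5255/22.8452 = 0.5045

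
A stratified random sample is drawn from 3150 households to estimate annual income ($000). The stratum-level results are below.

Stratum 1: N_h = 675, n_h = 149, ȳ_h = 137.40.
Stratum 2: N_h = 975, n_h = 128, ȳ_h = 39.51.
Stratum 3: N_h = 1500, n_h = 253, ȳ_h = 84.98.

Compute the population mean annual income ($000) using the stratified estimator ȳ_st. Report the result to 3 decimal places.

ȳ_st ≈ 82.139

N = Σ N_h = 3150. Stratum weights W_h = N_h/N.
ȳ_st = (675·137.40 + 975·39.51 + 1500·84.98) / 3150 = 82.13881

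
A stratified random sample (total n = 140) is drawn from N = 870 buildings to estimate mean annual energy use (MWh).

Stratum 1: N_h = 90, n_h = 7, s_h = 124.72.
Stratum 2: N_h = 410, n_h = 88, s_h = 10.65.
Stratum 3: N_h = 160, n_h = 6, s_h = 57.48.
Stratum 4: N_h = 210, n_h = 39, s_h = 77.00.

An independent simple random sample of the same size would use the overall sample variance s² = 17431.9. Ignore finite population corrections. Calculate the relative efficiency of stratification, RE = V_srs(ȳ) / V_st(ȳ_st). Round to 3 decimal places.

RE ≈ 2.415

V̂(ȳ_st) = Σ W_h² s_h²/n_h, with W_h = N_h/N and N = 870:
  stratum 1: (90/870)²·124.72²/7 = 23.7805
  stratum 2: (410/870)²·10.65²/88 = 0.28625
  stratum 3: (160/870)²·57.48²/6 = 18.6245
  stratum 4: (210/870)²·77.00²/39 = 8.85762
V_st = 51.5488
V_srs = s²/n = 17431.9/140 = 124.514
Relative efficiency = V_srs / V_st = 124.514/51.5488 = 2.4154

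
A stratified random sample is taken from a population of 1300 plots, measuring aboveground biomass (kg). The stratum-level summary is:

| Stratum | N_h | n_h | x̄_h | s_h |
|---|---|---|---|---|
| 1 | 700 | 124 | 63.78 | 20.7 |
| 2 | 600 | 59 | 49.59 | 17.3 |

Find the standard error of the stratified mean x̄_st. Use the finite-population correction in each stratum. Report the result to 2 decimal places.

V̂(x̄_st) = Σ W_h² (1 − n_h/N_h) s_h²/n_h, with W_h = N_h/N and N = 1300:
  stratum 1: (700/1300)²·(1 − 124/700)·20.7²/124 = 0.824428
  stratum 2: (600/1300)²·(1 − 59/600)·17.3²/59 = 0.974321
V̂(x̄_st) = 1.79875
SE(x̄_st) = √1.79875 = 1.34117

SE(x̄_st) ≈ 1.34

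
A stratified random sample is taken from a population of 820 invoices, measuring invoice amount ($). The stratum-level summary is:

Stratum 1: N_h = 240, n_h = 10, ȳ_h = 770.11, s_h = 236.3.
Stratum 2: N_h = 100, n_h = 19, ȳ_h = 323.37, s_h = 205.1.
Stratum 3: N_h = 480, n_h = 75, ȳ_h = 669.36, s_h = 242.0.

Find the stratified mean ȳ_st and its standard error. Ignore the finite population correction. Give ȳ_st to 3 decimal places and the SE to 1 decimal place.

ȳ_st ≈ 656.654, SE ≈ 27.9

ȳ_st = Σ W_h ȳ_h = (240·770.11 + 100·323.37 + 480·669.36)/820 = 656.65390
V̂(ȳ_st) = Σ W_h² s_h²/n_h, with W_h = N_h/N and N = 820:
  stratum 1: (240/820)²·236.3²/10 = 478.324
  stratum 2: (100/820)²·205.1²/19 = 32.9268
  stratum 3: (480/820)²·242.0²/75 = 267.562
V̂(ȳ_st) = 778.813
SE(ȳ_st) = √778.813 = 27.9072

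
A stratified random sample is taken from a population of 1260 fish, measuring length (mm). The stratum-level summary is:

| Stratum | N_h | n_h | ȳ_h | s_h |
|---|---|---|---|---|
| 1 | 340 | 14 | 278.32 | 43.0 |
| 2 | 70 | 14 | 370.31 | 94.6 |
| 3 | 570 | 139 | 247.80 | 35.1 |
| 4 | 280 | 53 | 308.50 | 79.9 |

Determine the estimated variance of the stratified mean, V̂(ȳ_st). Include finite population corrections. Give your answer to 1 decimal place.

V̂(ȳ_st) ≈ 17.0

V̂(ȳ_st) = Σ W_h² (1 − n_h/N_h) s_h²/n_h, with W_h = N_h/N and N = 1260:
  stratum 1: (340/1260)²·(1 − 14/340)·43.0²/14 = 9.22071
  stratum 2: (70/1260)²·(1 − 14/70)·94.6²/14 = 1.57834
  stratum 3: (570/1260)²·(1 − 139/570)·35.1²/139 = 1.37155
  stratum 4: (280/1260)²·(1 − 53/280)·79.9²/53 = 4.82237
V̂(ȳ_st) = 16.993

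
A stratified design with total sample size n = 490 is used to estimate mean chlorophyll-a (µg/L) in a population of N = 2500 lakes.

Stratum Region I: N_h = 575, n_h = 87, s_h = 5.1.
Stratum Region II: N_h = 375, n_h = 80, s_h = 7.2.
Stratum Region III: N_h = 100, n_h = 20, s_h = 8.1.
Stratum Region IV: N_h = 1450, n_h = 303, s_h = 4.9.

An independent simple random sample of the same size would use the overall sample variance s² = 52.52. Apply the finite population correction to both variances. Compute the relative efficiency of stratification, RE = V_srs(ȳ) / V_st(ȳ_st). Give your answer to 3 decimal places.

V̂(ȳ_st) = Σ W_h² (1 − n_h/N_h) s_h²/n_h, with W_h = N_h/N and N = 2500:
  stratum Region I: (575/2500)²·(1 − 87/575)·5.1²/87 = 0.0134224
  stratum Region II: (375/2500)²·(1 − 80/375)·7.2²/80 = 0.0114696
  stratum Region III: (100/2500)²·(1 − 20/100)·8.1²/20 = 0.00419904
  stratum Region IV: (1450/2500)²·(1 − 303/1450)·4.9²/303 = 0.0210863
V_st = 0.0501773
V_srs = (1 − 490/2500)·52.52/490 = 0.0861757
Relative efficiency = V_srs / V_st = 0.0861757/0.0501773 = 1.7174

RE ≈ 1.717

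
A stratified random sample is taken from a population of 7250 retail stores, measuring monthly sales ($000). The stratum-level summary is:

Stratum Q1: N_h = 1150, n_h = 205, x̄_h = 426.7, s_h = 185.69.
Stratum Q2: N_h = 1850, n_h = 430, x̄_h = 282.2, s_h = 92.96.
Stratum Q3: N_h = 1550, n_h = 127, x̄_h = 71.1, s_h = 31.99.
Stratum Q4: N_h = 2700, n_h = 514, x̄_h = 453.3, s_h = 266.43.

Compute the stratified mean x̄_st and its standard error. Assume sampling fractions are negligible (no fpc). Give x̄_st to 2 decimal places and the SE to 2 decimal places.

x̄_st = Σ W_h x̄_h = (1150·426.7 + 1850·282.2 + 1550·71.1 + 2700·453.3)/7250 = 323.70897
V̂(x̄_st) = Σ W_h² s_h²/n_h, with W_h = N_h/N and N = 7250:
  stratum Q1: (1150/7250)²·185.69²/205 = 4.23197
  stratum Q2: (1850/7250)²·92.96²/430 = 1.30855
  stratum Q3: (1550/7250)²·31.99²/127 = 0.368309
  stratum Q4: (2700/7250)²·266.43²/514 = 19.1538
V̂(x̄_st) = 25.0626
SE(x̄_st) = √25.0626 = 5.00626

x̄_st ≈ 323.71, SE ≈ 5.01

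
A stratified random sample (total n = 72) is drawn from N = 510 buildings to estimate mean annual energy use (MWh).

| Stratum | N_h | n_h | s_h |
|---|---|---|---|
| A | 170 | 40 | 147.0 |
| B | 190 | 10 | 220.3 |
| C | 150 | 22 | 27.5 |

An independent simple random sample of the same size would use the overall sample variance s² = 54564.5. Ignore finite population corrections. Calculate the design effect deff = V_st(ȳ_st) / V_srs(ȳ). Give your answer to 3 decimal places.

V̂(ȳ_st) = Σ W_h² s_h²/n_h, with W_h = N_h/N and N = 510:
  stratum A: (170/510)²·147.0²/40 = 60.025
  stratum B: (190/510)²·220.3²/10 = 673.59
  stratum C: (150/510)²·27.5²/22 = 2.97362
V_st = 736.589
V_srs = s²/n = 54564.5/72 = 757.84
deff = V_st / V_srs = 736.589/757.84 = 0.9720

deff ≈ 0.972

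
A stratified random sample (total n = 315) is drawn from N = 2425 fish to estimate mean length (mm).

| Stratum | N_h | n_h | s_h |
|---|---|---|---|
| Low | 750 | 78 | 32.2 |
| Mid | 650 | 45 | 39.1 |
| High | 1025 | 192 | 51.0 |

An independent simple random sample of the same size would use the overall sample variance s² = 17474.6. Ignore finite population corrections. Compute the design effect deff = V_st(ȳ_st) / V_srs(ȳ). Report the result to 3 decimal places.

deff ≈ 0.111

V̂(ȳ_st) = Σ W_h² s_h²/n_h, with W_h = N_h/N and N = 2425:
  stratum Low: (750/2425)²·32.2²/78 = 1.2715
  stratum Mid: (650/2425)²·39.1²/45 = 2.44087
  stratum High: (1025/2425)²·51.0²/192 = 2.42027
V_st = 6.13263
V_srs = s²/n = 17474.6/315 = 55.4749
deff = V_st / V_srs = 6.13263/55.4749 = 0.1105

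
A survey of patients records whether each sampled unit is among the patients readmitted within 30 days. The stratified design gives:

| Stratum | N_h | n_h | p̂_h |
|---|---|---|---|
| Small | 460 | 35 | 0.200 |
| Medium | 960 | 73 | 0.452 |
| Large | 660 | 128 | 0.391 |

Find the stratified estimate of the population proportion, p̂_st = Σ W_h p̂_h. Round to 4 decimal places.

p̂_st ≈ 0.3769

N = 2080; stratum weights W_h = N_h/N.
p̂_st = Σ W_h p̂_h = (460·0.200 + 960·0.452 + 660·0.391)/2080 = 0.37691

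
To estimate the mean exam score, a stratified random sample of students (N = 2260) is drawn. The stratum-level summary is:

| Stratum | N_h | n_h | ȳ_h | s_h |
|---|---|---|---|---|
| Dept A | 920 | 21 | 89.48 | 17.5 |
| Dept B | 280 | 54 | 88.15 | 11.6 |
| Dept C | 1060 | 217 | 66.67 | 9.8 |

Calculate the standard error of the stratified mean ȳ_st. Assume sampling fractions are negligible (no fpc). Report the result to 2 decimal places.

V̂(ȳ_st) = Σ W_h² s_h²/n_h, with W_h = N_h/N and N = 2260:
  stratum Dept A: (920/2260)²·17.5²/21 = 2.41666
  stratum Dept B: (280/2260)²·11.6²/54 = 0.0382491
  stratum Dept C: (1060/2260)²·9.8²/217 = 0.0973615
V̂(ȳ_st) = 2.55227
SE(ȳ_st) = √2.55227 = 1.59758

SE(ȳ_st) ≈ 1.60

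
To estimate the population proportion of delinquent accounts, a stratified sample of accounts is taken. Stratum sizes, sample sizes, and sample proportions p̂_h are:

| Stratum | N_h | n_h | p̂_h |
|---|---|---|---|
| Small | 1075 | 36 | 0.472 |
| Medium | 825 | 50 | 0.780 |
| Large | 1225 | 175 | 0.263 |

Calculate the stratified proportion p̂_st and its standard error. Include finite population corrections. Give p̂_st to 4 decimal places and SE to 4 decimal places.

N = 3125; stratum weights W_h = N_h/N.
p̂_st = Σ W_h p̂_h = (1075·0.472 + 825·0.780 + 1225·0.263)/3125 = 0.47138
V̂(p̂_st) = Σ W_h² (1 − n_h/N_h) p̂_h(1−p̂_h)/(n_h−1):
  stratum Small: (1075/3125)²·(1 − 36/1075)·0.472·0.528/35 = 0.000814389
  stratum Medium: (825/3125)²·(1 − 50/825)·0.780·0.220/49 = 0.000229286
  stratum Large: (1225/3125)²·(1 − 175/1225)·0.263·0.737/174 = 0.000146723
V̂(p̂_st) = 0.0011904; SE = √V̂ = 0.0345021

p̂_st ≈ 0.4714, SE ≈ 0.0345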